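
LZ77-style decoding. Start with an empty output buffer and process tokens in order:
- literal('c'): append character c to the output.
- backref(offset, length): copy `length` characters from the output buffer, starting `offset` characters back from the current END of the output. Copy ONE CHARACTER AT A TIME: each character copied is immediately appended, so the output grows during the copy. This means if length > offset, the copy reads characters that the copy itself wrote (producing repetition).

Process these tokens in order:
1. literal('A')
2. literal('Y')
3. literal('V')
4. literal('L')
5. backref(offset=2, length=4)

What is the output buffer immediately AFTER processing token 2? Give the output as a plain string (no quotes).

Answer: AY

Derivation:
Token 1: literal('A'). Output: "A"
Token 2: literal('Y'). Output: "AY"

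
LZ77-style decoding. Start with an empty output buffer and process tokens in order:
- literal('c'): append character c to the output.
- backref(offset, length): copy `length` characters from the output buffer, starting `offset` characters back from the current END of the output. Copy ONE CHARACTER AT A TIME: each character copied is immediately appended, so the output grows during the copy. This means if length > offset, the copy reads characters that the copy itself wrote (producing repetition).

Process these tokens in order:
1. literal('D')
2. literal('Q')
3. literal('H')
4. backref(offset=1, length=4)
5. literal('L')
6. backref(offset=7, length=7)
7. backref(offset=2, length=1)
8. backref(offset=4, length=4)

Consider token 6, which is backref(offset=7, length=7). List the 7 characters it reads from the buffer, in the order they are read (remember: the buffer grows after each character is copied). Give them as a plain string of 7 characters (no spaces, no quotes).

Token 1: literal('D'). Output: "D"
Token 2: literal('Q'). Output: "DQ"
Token 3: literal('H'). Output: "DQH"
Token 4: backref(off=1, len=4) (overlapping!). Copied 'HHHH' from pos 2. Output: "DQHHHHH"
Token 5: literal('L'). Output: "DQHHHHHL"
Token 6: backref(off=7, len=7). Buffer before: "DQHHHHHL" (len 8)
  byte 1: read out[1]='Q', append. Buffer now: "DQHHHHHLQ"
  byte 2: read out[2]='H', append. Buffer now: "DQHHHHHLQH"
  byte 3: read out[3]='H', append. Buffer now: "DQHHHHHLQHH"
  byte 4: read out[4]='H', append. Buffer now: "DQHHHHHLQHHH"
  byte 5: read out[5]='H', append. Buffer now: "DQHHHHHLQHHHH"
  byte 6: read out[6]='H', append. Buffer now: "DQHHHHHLQHHHHH"
  byte 7: read out[7]='L', append. Buffer now: "DQHHHHHLQHHHHHL"

Answer: QHHHHHL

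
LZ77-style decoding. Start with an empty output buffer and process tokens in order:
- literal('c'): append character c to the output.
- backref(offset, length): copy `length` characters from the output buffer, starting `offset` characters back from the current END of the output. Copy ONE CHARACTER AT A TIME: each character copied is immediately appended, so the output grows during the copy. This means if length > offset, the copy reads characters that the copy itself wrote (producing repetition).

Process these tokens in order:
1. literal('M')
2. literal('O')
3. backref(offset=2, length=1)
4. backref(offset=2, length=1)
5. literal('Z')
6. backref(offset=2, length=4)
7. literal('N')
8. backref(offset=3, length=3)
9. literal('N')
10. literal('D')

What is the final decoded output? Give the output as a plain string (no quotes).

Answer: MOMOZOZOZNOZNND

Derivation:
Token 1: literal('M'). Output: "M"
Token 2: literal('O'). Output: "MO"
Token 3: backref(off=2, len=1). Copied 'M' from pos 0. Output: "MOM"
Token 4: backref(off=2, len=1). Copied 'O' from pos 1. Output: "MOMO"
Token 5: literal('Z'). Output: "MOMOZ"
Token 6: backref(off=2, len=4) (overlapping!). Copied 'OZOZ' from pos 3. Output: "MOMOZOZOZ"
Token 7: literal('N'). Output: "MOMOZOZOZN"
Token 8: backref(off=3, len=3). Copied 'OZN' from pos 7. Output: "MOMOZOZOZNOZN"
Token 9: literal('N'). Output: "MOMOZOZOZNOZNN"
Token 10: literal('D'). Output: "MOMOZOZOZNOZNND"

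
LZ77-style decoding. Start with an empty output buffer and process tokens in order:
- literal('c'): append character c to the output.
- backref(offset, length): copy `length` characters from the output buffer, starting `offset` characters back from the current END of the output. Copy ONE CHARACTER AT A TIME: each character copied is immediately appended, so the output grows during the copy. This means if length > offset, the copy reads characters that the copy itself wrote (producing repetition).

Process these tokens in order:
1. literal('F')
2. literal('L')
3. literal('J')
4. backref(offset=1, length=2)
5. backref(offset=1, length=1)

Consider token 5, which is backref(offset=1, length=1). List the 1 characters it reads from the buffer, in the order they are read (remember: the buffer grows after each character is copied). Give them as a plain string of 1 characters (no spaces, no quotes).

Token 1: literal('F'). Output: "F"
Token 2: literal('L'). Output: "FL"
Token 3: literal('J'). Output: "FLJ"
Token 4: backref(off=1, len=2) (overlapping!). Copied 'JJ' from pos 2. Output: "FLJJJ"
Token 5: backref(off=1, len=1). Buffer before: "FLJJJ" (len 5)
  byte 1: read out[4]='J', append. Buffer now: "FLJJJJ"

Answer: J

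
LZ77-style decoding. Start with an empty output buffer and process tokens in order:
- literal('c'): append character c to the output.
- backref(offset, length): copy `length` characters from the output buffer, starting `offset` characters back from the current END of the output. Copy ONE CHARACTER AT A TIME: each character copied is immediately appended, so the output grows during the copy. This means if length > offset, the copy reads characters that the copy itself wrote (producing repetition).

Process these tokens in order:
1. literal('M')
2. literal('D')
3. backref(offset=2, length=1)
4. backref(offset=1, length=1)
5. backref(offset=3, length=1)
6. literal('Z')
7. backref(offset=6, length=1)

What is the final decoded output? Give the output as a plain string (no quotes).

Answer: MDMMDZM

Derivation:
Token 1: literal('M'). Output: "M"
Token 2: literal('D'). Output: "MD"
Token 3: backref(off=2, len=1). Copied 'M' from pos 0. Output: "MDM"
Token 4: backref(off=1, len=1). Copied 'M' from pos 2. Output: "MDMM"
Token 5: backref(off=3, len=1). Copied 'D' from pos 1. Output: "MDMMD"
Token 6: literal('Z'). Output: "MDMMDZ"
Token 7: backref(off=6, len=1). Copied 'M' from pos 0. Output: "MDMMDZM"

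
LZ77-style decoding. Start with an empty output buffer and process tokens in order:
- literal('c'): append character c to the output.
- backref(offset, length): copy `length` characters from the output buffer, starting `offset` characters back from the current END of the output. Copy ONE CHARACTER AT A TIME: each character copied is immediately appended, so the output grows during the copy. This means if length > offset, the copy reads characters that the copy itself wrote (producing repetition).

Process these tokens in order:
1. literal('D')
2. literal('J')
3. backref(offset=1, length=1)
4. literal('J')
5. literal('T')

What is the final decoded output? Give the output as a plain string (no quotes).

Answer: DJJJT

Derivation:
Token 1: literal('D'). Output: "D"
Token 2: literal('J'). Output: "DJ"
Token 3: backref(off=1, len=1). Copied 'J' from pos 1. Output: "DJJ"
Token 4: literal('J'). Output: "DJJJ"
Token 5: literal('T'). Output: "DJJJT"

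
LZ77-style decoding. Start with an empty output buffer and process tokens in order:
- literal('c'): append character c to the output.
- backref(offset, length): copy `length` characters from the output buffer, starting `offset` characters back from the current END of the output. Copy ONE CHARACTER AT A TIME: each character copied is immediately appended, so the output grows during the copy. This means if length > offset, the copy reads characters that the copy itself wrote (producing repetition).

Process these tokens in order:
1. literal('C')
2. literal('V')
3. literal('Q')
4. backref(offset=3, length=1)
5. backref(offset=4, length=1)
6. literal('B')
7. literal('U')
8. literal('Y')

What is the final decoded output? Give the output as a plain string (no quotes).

Answer: CVQCCBUY

Derivation:
Token 1: literal('C'). Output: "C"
Token 2: literal('V'). Output: "CV"
Token 3: literal('Q'). Output: "CVQ"
Token 4: backref(off=3, len=1). Copied 'C' from pos 0. Output: "CVQC"
Token 5: backref(off=4, len=1). Copied 'C' from pos 0. Output: "CVQCC"
Token 6: literal('B'). Output: "CVQCCB"
Token 7: literal('U'). Output: "CVQCCBU"
Token 8: literal('Y'). Output: "CVQCCBUY"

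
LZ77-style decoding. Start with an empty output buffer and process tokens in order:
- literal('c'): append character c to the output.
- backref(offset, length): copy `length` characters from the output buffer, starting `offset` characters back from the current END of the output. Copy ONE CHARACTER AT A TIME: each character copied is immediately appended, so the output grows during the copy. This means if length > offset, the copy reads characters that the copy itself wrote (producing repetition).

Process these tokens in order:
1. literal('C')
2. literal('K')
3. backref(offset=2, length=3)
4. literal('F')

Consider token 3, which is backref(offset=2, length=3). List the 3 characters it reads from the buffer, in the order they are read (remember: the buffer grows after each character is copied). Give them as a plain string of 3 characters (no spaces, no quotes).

Token 1: literal('C'). Output: "C"
Token 2: literal('K'). Output: "CK"
Token 3: backref(off=2, len=3). Buffer before: "CK" (len 2)
  byte 1: read out[0]='C', append. Buffer now: "CKC"
  byte 2: read out[1]='K', append. Buffer now: "CKCK"
  byte 3: read out[2]='C', append. Buffer now: "CKCKC"

Answer: CKC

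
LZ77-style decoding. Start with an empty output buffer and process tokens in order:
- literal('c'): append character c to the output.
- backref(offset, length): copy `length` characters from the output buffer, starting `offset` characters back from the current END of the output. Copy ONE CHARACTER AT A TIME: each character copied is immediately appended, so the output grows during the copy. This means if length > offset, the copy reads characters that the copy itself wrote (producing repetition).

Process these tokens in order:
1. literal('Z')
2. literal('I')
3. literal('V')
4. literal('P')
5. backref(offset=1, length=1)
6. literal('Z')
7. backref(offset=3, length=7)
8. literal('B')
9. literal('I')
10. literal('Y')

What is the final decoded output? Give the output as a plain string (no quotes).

Token 1: literal('Z'). Output: "Z"
Token 2: literal('I'). Output: "ZI"
Token 3: literal('V'). Output: "ZIV"
Token 4: literal('P'). Output: "ZIVP"
Token 5: backref(off=1, len=1). Copied 'P' from pos 3. Output: "ZIVPP"
Token 6: literal('Z'). Output: "ZIVPPZ"
Token 7: backref(off=3, len=7) (overlapping!). Copied 'PPZPPZP' from pos 3. Output: "ZIVPPZPPZPPZP"
Token 8: literal('B'). Output: "ZIVPPZPPZPPZPB"
Token 9: literal('I'). Output: "ZIVPPZPPZPPZPBI"
Token 10: literal('Y'). Output: "ZIVPPZPPZPPZPBIY"

Answer: ZIVPPZPPZPPZPBIY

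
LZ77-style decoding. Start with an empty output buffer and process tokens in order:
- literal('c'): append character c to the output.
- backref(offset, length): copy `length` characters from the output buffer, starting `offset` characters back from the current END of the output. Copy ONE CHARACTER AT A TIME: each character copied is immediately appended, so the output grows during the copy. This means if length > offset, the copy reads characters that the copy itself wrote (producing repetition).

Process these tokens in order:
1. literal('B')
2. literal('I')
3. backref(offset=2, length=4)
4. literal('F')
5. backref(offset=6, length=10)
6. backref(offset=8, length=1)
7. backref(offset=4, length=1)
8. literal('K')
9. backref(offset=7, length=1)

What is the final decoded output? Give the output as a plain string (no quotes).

Token 1: literal('B'). Output: "B"
Token 2: literal('I'). Output: "BI"
Token 3: backref(off=2, len=4) (overlapping!). Copied 'BIBI' from pos 0. Output: "BIBIBI"
Token 4: literal('F'). Output: "BIBIBIF"
Token 5: backref(off=6, len=10) (overlapping!). Copied 'IBIBIFIBIB' from pos 1. Output: "BIBIBIFIBIBIFIBIB"
Token 6: backref(off=8, len=1). Copied 'I' from pos 9. Output: "BIBIBIFIBIBIFIBIBI"
Token 7: backref(off=4, len=1). Copied 'B' from pos 14. Output: "BIBIBIFIBIBIFIBIBIB"
Token 8: literal('K'). Output: "BIBIBIFIBIBIFIBIBIBK"
Token 9: backref(off=7, len=1). Copied 'I' from pos 13. Output: "BIBIBIFIBIBIFIBIBIBKI"

Answer: BIBIBIFIBIBIFIBIBIBKI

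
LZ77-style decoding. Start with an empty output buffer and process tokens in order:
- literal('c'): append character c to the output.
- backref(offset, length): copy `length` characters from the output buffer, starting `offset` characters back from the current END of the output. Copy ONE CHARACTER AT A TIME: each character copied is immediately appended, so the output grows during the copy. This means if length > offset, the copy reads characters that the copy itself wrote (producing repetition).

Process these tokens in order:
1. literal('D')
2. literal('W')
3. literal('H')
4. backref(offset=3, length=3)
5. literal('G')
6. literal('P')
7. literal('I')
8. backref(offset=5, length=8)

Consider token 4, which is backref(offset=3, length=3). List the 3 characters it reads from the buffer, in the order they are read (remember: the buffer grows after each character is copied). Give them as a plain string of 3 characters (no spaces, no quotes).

Answer: DWH

Derivation:
Token 1: literal('D'). Output: "D"
Token 2: literal('W'). Output: "DW"
Token 3: literal('H'). Output: "DWH"
Token 4: backref(off=3, len=3). Buffer before: "DWH" (len 3)
  byte 1: read out[0]='D', append. Buffer now: "DWHD"
  byte 2: read out[1]='W', append. Buffer now: "DWHDW"
  byte 3: read out[2]='H', append. Buffer now: "DWHDWH"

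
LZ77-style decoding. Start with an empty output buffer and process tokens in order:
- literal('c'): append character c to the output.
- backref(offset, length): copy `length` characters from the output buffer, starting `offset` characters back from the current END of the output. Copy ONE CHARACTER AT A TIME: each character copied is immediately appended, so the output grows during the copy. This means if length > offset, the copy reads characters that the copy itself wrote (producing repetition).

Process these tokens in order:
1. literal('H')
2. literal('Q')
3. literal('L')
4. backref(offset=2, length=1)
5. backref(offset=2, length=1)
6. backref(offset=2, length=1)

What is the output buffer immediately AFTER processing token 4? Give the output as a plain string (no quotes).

Answer: HQLQ

Derivation:
Token 1: literal('H'). Output: "H"
Token 2: literal('Q'). Output: "HQ"
Token 3: literal('L'). Output: "HQL"
Token 4: backref(off=2, len=1). Copied 'Q' from pos 1. Output: "HQLQ"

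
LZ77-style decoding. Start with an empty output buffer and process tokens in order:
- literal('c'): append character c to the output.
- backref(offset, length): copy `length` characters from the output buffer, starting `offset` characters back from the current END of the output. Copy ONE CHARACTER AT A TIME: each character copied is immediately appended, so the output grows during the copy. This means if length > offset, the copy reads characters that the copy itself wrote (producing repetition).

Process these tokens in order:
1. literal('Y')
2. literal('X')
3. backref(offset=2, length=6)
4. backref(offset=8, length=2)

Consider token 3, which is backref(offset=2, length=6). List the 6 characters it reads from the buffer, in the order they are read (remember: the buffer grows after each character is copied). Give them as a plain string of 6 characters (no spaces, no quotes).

Answer: YXYXYX

Derivation:
Token 1: literal('Y'). Output: "Y"
Token 2: literal('X'). Output: "YX"
Token 3: backref(off=2, len=6). Buffer before: "YX" (len 2)
  byte 1: read out[0]='Y', append. Buffer now: "YXY"
  byte 2: read out[1]='X', append. Buffer now: "YXYX"
  byte 3: read out[2]='Y', append. Buffer now: "YXYXY"
  byte 4: read out[3]='X', append. Buffer now: "YXYXYX"
  byte 5: read out[4]='Y', append. Buffer now: "YXYXYXY"
  byte 6: read out[5]='X', append. Buffer now: "YXYXYXYX"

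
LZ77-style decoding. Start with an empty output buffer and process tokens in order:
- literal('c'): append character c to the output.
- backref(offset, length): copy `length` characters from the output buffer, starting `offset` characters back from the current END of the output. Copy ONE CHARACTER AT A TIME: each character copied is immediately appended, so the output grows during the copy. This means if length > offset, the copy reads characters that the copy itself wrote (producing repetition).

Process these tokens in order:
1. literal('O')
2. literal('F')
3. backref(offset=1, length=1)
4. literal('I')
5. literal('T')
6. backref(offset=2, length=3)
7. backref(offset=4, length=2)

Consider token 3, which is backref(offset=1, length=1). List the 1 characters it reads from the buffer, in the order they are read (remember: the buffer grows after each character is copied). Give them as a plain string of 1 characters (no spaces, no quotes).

Token 1: literal('O'). Output: "O"
Token 2: literal('F'). Output: "OF"
Token 3: backref(off=1, len=1). Buffer before: "OF" (len 2)
  byte 1: read out[1]='F', append. Buffer now: "OFF"

Answer: F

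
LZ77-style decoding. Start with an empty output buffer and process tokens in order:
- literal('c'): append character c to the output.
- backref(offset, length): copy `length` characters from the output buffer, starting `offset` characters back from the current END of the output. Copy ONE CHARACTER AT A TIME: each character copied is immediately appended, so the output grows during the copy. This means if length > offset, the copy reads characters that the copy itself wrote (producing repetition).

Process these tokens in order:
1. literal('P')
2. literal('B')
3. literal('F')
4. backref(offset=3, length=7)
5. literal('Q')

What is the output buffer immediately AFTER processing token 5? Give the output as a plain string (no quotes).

Token 1: literal('P'). Output: "P"
Token 2: literal('B'). Output: "PB"
Token 3: literal('F'). Output: "PBF"
Token 4: backref(off=3, len=7) (overlapping!). Copied 'PBFPBFP' from pos 0. Output: "PBFPBFPBFP"
Token 5: literal('Q'). Output: "PBFPBFPBFPQ"

Answer: PBFPBFPBFPQ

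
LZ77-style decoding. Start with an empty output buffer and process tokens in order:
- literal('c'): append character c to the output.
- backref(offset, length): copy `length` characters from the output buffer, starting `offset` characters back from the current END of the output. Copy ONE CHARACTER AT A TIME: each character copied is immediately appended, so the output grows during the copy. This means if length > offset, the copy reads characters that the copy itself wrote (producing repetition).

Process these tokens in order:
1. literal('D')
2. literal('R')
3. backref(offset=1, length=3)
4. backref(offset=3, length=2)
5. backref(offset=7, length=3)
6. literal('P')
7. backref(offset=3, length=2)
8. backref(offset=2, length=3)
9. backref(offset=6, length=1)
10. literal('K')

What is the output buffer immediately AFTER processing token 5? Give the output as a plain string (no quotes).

Token 1: literal('D'). Output: "D"
Token 2: literal('R'). Output: "DR"
Token 3: backref(off=1, len=3) (overlapping!). Copied 'RRR' from pos 1. Output: "DRRRR"
Token 4: backref(off=3, len=2). Copied 'RR' from pos 2. Output: "DRRRRRR"
Token 5: backref(off=7, len=3). Copied 'DRR' from pos 0. Output: "DRRRRRRDRR"

Answer: DRRRRRRDRR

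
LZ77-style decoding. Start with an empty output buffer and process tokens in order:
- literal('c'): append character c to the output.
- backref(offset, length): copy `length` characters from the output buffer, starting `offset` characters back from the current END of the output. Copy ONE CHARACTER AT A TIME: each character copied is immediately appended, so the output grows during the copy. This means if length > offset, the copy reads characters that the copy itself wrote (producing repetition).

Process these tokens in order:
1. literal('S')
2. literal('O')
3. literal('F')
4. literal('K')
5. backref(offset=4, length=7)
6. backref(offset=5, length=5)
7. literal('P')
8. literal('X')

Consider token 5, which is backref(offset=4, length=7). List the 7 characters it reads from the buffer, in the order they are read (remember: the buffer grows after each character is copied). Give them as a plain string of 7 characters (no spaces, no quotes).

Token 1: literal('S'). Output: "S"
Token 2: literal('O'). Output: "SO"
Token 3: literal('F'). Output: "SOF"
Token 4: literal('K'). Output: "SOFK"
Token 5: backref(off=4, len=7). Buffer before: "SOFK" (len 4)
  byte 1: read out[0]='S', append. Buffer now: "SOFKS"
  byte 2: read out[1]='O', append. Buffer now: "SOFKSO"
  byte 3: read out[2]='F', append. Buffer now: "SOFKSOF"
  byte 4: read out[3]='K', append. Buffer now: "SOFKSOFK"
  byte 5: read out[4]='S', append. Buffer now: "SOFKSOFKS"
  byte 6: read out[5]='O', append. Buffer now: "SOFKSOFKSO"
  byte 7: read out[6]='F', append. Buffer now: "SOFKSOFKSOF"

Answer: SOFKSOF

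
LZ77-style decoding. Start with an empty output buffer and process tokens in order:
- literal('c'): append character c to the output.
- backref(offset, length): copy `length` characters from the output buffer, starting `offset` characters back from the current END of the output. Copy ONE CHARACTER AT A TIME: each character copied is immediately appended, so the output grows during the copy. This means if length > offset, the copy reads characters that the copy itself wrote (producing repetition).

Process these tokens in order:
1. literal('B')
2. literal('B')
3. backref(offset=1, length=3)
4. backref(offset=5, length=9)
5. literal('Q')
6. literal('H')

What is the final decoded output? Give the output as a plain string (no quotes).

Answer: BBBBBBBBBBBBBBQH

Derivation:
Token 1: literal('B'). Output: "B"
Token 2: literal('B'). Output: "BB"
Token 3: backref(off=1, len=3) (overlapping!). Copied 'BBB' from pos 1. Output: "BBBBB"
Token 4: backref(off=5, len=9) (overlapping!). Copied 'BBBBBBBBB' from pos 0. Output: "BBBBBBBBBBBBBB"
Token 5: literal('Q'). Output: "BBBBBBBBBBBBBBQ"
Token 6: literal('H'). Output: "BBBBBBBBBBBBBBQH"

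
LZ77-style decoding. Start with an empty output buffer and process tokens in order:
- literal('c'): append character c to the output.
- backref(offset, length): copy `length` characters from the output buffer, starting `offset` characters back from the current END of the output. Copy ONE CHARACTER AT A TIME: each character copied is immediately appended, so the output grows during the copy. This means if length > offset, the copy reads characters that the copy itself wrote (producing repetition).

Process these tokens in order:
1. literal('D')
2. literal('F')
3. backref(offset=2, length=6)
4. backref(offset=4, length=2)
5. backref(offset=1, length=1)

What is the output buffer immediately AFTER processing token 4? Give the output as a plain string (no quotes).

Token 1: literal('D'). Output: "D"
Token 2: literal('F'). Output: "DF"
Token 3: backref(off=2, len=6) (overlapping!). Copied 'DFDFDF' from pos 0. Output: "DFDFDFDF"
Token 4: backref(off=4, len=2). Copied 'DF' from pos 4. Output: "DFDFDFDFDF"

Answer: DFDFDFDFDF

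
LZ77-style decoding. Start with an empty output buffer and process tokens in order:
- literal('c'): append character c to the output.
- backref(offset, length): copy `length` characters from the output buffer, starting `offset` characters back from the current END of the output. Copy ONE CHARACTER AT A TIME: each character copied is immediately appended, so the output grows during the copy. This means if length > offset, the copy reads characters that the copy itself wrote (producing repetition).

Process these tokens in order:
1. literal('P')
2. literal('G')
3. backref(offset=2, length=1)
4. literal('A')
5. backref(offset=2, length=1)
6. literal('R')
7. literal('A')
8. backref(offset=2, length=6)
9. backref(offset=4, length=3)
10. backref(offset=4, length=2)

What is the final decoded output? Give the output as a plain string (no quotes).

Answer: PGPAPRARARARARARAR

Derivation:
Token 1: literal('P'). Output: "P"
Token 2: literal('G'). Output: "PG"
Token 3: backref(off=2, len=1). Copied 'P' from pos 0. Output: "PGP"
Token 4: literal('A'). Output: "PGPA"
Token 5: backref(off=2, len=1). Copied 'P' from pos 2. Output: "PGPAP"
Token 6: literal('R'). Output: "PGPAPR"
Token 7: literal('A'). Output: "PGPAPRA"
Token 8: backref(off=2, len=6) (overlapping!). Copied 'RARARA' from pos 5. Output: "PGPAPRARARARA"
Token 9: backref(off=4, len=3). Copied 'RAR' from pos 9. Output: "PGPAPRARARARARAR"
Token 10: backref(off=4, len=2). Copied 'AR' from pos 12. Output: "PGPAPRARARARARARAR"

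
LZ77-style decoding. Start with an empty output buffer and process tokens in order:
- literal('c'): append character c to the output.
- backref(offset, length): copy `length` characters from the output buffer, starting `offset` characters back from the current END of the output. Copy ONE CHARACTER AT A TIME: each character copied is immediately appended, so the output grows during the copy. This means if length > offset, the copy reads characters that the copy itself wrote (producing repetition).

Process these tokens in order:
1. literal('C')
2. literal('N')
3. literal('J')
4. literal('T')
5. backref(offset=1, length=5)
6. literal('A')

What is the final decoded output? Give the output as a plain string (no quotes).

Answer: CNJTTTTTTA

Derivation:
Token 1: literal('C'). Output: "C"
Token 2: literal('N'). Output: "CN"
Token 3: literal('J'). Output: "CNJ"
Token 4: literal('T'). Output: "CNJT"
Token 5: backref(off=1, len=5) (overlapping!). Copied 'TTTTT' from pos 3. Output: "CNJTTTTTT"
Token 6: literal('A'). Output: "CNJTTTTTTA"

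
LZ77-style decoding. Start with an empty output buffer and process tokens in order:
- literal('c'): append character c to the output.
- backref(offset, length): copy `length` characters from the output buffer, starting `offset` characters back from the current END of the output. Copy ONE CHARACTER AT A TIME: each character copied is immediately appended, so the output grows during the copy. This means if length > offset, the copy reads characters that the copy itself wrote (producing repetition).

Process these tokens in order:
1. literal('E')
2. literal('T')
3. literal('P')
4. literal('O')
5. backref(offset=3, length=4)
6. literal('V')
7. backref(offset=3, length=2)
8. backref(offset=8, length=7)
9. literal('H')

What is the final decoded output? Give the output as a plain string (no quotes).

Answer: ETPOTPOTVOTOTPOTVOH

Derivation:
Token 1: literal('E'). Output: "E"
Token 2: literal('T'). Output: "ET"
Token 3: literal('P'). Output: "ETP"
Token 4: literal('O'). Output: "ETPO"
Token 5: backref(off=3, len=4) (overlapping!). Copied 'TPOT' from pos 1. Output: "ETPOTPOT"
Token 6: literal('V'). Output: "ETPOTPOTV"
Token 7: backref(off=3, len=2). Copied 'OT' from pos 6. Output: "ETPOTPOTVOT"
Token 8: backref(off=8, len=7). Copied 'OTPOTVO' from pos 3. Output: "ETPOTPOTVOTOTPOTVO"
Token 9: literal('H'). Output: "ETPOTPOTVOTOTPOTVOH"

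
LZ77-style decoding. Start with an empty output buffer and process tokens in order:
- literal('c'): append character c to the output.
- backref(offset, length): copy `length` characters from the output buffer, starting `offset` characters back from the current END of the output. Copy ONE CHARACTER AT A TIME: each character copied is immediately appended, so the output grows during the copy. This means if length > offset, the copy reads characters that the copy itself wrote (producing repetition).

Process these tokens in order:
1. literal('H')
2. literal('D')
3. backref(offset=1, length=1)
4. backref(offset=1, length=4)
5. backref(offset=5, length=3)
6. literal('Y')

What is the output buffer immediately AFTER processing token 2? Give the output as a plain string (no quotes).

Answer: HD

Derivation:
Token 1: literal('H'). Output: "H"
Token 2: literal('D'). Output: "HD"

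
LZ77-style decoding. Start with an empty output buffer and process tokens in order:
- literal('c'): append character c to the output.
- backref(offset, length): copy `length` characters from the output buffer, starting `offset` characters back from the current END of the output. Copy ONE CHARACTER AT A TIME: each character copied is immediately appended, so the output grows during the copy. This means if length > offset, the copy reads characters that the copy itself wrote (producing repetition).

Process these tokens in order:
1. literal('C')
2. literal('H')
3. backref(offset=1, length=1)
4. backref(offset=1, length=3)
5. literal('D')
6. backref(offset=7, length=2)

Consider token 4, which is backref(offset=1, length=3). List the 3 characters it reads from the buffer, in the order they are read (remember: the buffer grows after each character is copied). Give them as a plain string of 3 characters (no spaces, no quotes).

Answer: HHH

Derivation:
Token 1: literal('C'). Output: "C"
Token 2: literal('H'). Output: "CH"
Token 3: backref(off=1, len=1). Copied 'H' from pos 1. Output: "CHH"
Token 4: backref(off=1, len=3). Buffer before: "CHH" (len 3)
  byte 1: read out[2]='H', append. Buffer now: "CHHH"
  byte 2: read out[3]='H', append. Buffer now: "CHHHH"
  byte 3: read out[4]='H', append. Buffer now: "CHHHHH"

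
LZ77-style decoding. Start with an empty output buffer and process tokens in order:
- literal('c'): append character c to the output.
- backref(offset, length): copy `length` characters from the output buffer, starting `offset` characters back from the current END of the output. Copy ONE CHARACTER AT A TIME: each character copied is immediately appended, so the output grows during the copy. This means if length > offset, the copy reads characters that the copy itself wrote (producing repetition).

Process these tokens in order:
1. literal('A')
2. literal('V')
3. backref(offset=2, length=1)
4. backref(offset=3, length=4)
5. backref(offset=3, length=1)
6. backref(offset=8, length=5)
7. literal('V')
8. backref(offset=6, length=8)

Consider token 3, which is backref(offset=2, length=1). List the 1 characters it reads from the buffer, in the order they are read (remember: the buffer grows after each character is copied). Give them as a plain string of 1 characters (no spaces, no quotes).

Token 1: literal('A'). Output: "A"
Token 2: literal('V'). Output: "AV"
Token 3: backref(off=2, len=1). Buffer before: "AV" (len 2)
  byte 1: read out[0]='A', append. Buffer now: "AVA"

Answer: A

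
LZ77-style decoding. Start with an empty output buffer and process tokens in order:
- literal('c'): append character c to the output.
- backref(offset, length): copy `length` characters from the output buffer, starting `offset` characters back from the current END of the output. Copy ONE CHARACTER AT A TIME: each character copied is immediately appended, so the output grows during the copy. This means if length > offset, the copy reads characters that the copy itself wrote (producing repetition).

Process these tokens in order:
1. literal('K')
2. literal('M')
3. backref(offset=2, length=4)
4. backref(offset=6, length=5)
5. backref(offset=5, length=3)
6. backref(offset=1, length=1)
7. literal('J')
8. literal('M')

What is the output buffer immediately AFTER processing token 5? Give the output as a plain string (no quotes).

Answer: KMKMKMKMKMKKMK

Derivation:
Token 1: literal('K'). Output: "K"
Token 2: literal('M'). Output: "KM"
Token 3: backref(off=2, len=4) (overlapping!). Copied 'KMKM' from pos 0. Output: "KMKMKM"
Token 4: backref(off=6, len=5). Copied 'KMKMK' from pos 0. Output: "KMKMKMKMKMK"
Token 5: backref(off=5, len=3). Copied 'KMK' from pos 6. Output: "KMKMKMKMKMKKMK"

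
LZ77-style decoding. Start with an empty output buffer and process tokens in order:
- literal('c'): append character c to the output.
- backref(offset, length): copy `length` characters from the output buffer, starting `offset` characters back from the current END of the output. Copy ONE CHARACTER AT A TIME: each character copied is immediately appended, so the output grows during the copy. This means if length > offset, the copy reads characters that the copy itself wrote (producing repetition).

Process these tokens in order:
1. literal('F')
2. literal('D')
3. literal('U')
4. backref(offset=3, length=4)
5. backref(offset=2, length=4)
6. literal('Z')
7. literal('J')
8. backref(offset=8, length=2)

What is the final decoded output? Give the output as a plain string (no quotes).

Token 1: literal('F'). Output: "F"
Token 2: literal('D'). Output: "FD"
Token 3: literal('U'). Output: "FDU"
Token 4: backref(off=3, len=4) (overlapping!). Copied 'FDUF' from pos 0. Output: "FDUFDUF"
Token 5: backref(off=2, len=4) (overlapping!). Copied 'UFUF' from pos 5. Output: "FDUFDUFUFUF"
Token 6: literal('Z'). Output: "FDUFDUFUFUFZ"
Token 7: literal('J'). Output: "FDUFDUFUFUFZJ"
Token 8: backref(off=8, len=2). Copied 'UF' from pos 5. Output: "FDUFDUFUFUFZJUF"

Answer: FDUFDUFUFUFZJUF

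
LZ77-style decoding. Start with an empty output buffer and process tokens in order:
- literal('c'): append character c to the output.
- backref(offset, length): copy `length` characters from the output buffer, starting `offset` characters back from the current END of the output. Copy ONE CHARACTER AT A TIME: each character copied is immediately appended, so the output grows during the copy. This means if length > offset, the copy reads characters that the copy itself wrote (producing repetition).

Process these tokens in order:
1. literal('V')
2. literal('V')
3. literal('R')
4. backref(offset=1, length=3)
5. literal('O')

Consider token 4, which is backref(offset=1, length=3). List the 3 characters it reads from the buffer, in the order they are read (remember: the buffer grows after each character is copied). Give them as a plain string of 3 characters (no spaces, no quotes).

Answer: RRR

Derivation:
Token 1: literal('V'). Output: "V"
Token 2: literal('V'). Output: "VV"
Token 3: literal('R'). Output: "VVR"
Token 4: backref(off=1, len=3). Buffer before: "VVR" (len 3)
  byte 1: read out[2]='R', append. Buffer now: "VVRR"
  byte 2: read out[3]='R', append. Buffer now: "VVRRR"
  byte 3: read out[4]='R', append. Buffer now: "VVRRRR"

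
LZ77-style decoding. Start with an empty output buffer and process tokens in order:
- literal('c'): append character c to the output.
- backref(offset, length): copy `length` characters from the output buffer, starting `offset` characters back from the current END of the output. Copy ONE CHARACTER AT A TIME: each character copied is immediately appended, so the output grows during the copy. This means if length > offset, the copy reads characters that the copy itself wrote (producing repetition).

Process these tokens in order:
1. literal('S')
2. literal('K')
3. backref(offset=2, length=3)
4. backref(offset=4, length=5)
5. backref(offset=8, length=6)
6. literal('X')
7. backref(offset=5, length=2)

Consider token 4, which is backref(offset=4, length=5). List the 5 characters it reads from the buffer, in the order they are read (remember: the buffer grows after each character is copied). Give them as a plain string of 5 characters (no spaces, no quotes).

Token 1: literal('S'). Output: "S"
Token 2: literal('K'). Output: "SK"
Token 3: backref(off=2, len=3) (overlapping!). Copied 'SKS' from pos 0. Output: "SKSKS"
Token 4: backref(off=4, len=5). Buffer before: "SKSKS" (len 5)
  byte 1: read out[1]='K', append. Buffer now: "SKSKSK"
  byte 2: read out[2]='S', append. Buffer now: "SKSKSKS"
  byte 3: read out[3]='K', append. Buffer now: "SKSKSKSK"
  byte 4: read out[4]='S', append. Buffer now: "SKSKSKSKS"
  byte 5: read out[5]='K', append. Buffer now: "SKSKSKSKSK"

Answer: KSKSK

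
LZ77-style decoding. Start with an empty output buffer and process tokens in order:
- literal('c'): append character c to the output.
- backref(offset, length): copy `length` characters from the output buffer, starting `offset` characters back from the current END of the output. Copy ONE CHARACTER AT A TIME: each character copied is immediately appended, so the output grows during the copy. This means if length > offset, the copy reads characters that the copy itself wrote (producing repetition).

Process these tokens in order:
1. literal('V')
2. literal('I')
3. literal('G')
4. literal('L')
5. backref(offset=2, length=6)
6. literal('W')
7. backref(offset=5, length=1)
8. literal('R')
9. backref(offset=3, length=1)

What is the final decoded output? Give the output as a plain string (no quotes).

Answer: VIGLGLGLGLWGRW

Derivation:
Token 1: literal('V'). Output: "V"
Token 2: literal('I'). Output: "VI"
Token 3: literal('G'). Output: "VIG"
Token 4: literal('L'). Output: "VIGL"
Token 5: backref(off=2, len=6) (overlapping!). Copied 'GLGLGL' from pos 2. Output: "VIGLGLGLGL"
Token 6: literal('W'). Output: "VIGLGLGLGLW"
Token 7: backref(off=5, len=1). Copied 'G' from pos 6. Output: "VIGLGLGLGLWG"
Token 8: literal('R'). Output: "VIGLGLGLGLWGR"
Token 9: backref(off=3, len=1). Copied 'W' from pos 10. Output: "VIGLGLGLGLWGRW"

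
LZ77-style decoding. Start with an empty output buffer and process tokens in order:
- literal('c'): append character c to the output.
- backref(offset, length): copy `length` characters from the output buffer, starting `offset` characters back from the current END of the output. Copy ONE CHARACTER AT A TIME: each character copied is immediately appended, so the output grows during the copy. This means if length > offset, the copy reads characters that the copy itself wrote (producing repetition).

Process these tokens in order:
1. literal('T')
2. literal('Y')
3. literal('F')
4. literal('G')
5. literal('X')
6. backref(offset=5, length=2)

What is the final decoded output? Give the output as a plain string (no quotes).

Answer: TYFGXTY

Derivation:
Token 1: literal('T'). Output: "T"
Token 2: literal('Y'). Output: "TY"
Token 3: literal('F'). Output: "TYF"
Token 4: literal('G'). Output: "TYFG"
Token 5: literal('X'). Output: "TYFGX"
Token 6: backref(off=5, len=2). Copied 'TY' from pos 0. Output: "TYFGXTY"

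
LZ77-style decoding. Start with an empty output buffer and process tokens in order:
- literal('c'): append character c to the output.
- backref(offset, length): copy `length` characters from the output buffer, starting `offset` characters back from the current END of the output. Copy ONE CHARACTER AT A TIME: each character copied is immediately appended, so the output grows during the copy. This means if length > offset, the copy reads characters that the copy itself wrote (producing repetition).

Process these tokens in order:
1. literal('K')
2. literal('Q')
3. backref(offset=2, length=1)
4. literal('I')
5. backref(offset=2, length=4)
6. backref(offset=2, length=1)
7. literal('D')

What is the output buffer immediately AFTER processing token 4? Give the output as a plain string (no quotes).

Token 1: literal('K'). Output: "K"
Token 2: literal('Q'). Output: "KQ"
Token 3: backref(off=2, len=1). Copied 'K' from pos 0. Output: "KQK"
Token 4: literal('I'). Output: "KQKI"

Answer: KQKI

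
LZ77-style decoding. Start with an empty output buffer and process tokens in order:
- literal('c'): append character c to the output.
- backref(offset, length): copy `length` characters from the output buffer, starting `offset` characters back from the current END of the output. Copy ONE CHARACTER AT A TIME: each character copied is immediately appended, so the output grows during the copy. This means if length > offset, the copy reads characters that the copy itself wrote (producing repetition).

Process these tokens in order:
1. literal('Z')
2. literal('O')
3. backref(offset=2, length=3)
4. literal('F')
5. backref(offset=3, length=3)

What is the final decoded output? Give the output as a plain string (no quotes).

Answer: ZOZOZFOZF

Derivation:
Token 1: literal('Z'). Output: "Z"
Token 2: literal('O'). Output: "ZO"
Token 3: backref(off=2, len=3) (overlapping!). Copied 'ZOZ' from pos 0. Output: "ZOZOZ"
Token 4: literal('F'). Output: "ZOZOZF"
Token 5: backref(off=3, len=3). Copied 'OZF' from pos 3. Output: "ZOZOZFOZF"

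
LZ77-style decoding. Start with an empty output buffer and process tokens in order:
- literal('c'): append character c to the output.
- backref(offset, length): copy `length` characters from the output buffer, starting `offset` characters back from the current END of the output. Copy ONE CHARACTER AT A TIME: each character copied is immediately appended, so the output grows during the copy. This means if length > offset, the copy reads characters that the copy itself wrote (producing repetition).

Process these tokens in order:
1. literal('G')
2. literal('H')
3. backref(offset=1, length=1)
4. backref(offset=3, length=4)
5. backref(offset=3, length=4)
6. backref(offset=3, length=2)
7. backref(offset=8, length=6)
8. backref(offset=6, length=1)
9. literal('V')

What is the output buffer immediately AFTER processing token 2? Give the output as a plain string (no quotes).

Answer: GH

Derivation:
Token 1: literal('G'). Output: "G"
Token 2: literal('H'). Output: "GH"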